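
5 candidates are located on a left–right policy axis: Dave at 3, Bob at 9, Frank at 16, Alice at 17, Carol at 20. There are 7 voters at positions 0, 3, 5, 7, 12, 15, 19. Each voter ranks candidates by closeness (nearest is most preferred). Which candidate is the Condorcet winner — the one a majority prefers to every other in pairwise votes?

With single-peaked preferences on a line, the Condorcet winner is the candidate closest to the median voter.
The median voter (position 7) is closest to Bob at 9.
Check: Bob vs Frank — voters closer to Bob: 5 of 7.

Bob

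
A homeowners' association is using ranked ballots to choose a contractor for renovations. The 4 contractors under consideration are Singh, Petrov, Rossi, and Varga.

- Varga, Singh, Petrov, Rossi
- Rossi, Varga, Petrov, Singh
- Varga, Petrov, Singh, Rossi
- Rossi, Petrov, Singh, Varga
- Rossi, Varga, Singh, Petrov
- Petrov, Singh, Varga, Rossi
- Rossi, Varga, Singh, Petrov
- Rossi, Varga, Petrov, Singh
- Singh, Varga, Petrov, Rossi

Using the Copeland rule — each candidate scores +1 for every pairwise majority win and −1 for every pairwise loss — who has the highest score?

Pairwise results:
  Singh vs Petrov: Petrov wins 5–4.
  Singh vs Rossi: Rossi wins 5–4.
  Singh vs Varga: Varga wins 6–3.
  Petrov vs Rossi: Rossi wins 5–4.
  Petrov vs Varga: Varga wins 7–2.
  Rossi vs Varga: Rossi wins 5–4.
Copeland scores (wins − losses):
  Singh: 0 − 3 = -3
  Petrov: 1 − 2 = -1
  Rossi: 3 − 0 = 3
  Varga: 2 − 1 = 1
Rossi has the best Copeland score.

Rossi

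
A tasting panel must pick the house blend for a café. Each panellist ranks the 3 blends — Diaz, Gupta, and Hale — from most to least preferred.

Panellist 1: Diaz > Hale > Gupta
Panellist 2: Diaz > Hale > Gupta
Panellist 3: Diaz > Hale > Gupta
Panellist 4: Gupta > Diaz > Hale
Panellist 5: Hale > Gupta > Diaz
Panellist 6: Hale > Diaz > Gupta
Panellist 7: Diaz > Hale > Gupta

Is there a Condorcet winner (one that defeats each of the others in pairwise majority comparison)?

Head-to-head results (7 voters total):
Diaz vs Gupta: Diaz wins 5–2.
Diaz vs Hale: Diaz wins 5–2.
Gupta vs Hale: Hale wins 6–1.
Diaz beats each rival — Gupta (5–2), Hale (5–2) — so Diaz is the Condorcet winner.

Yes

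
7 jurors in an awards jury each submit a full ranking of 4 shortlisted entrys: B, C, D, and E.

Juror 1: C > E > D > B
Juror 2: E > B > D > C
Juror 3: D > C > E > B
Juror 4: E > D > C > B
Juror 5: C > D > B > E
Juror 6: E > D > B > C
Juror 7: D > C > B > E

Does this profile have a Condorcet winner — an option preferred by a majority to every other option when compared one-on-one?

Head-to-head results (7 voters total):
B vs C: C wins 5–2.
B vs D: D wins 6–1.
B vs E: E wins 5–2.
C vs D: D wins 5–2.
C vs E: C wins 4–3.
D vs E: E wins 4–3.
No candidate beats all others: C beats E beats D beats C, a majority cycle.

No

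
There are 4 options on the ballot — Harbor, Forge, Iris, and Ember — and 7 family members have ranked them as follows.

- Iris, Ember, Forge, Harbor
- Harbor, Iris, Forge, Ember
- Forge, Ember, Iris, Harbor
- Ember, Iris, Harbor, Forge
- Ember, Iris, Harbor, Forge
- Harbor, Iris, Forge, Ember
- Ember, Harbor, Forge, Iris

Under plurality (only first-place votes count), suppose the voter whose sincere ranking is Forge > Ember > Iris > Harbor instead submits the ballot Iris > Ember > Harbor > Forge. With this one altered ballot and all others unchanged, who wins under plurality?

First-place totals with the altered ballot: Harbor 2, Forge 0, Iris 2, Ember 3.
The winner is unchanged: still Ember.

Ember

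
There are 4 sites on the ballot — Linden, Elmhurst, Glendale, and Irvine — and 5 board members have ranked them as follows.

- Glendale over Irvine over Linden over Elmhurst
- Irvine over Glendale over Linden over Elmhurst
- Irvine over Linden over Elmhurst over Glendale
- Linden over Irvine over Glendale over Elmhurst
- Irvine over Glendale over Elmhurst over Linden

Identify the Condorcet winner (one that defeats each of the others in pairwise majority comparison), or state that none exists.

Irvine

Head-to-head results (5 voters total):
Linden vs Elmhurst: Linden wins 4–1.
Linden vs Glendale: Glendale wins 3–2.
Linden vs Irvine: Irvine wins 4–1.
Elmhurst vs Glendale: Glendale wins 4–1.
Elmhurst vs Irvine: Irvine wins 5–0.
Glendale vs Irvine: Irvine wins 4–1.
Irvine beats each rival — Linden (4–1), Elmhurst (5–0), Glendale (4–1) — so Irvine is the Condorcet winner.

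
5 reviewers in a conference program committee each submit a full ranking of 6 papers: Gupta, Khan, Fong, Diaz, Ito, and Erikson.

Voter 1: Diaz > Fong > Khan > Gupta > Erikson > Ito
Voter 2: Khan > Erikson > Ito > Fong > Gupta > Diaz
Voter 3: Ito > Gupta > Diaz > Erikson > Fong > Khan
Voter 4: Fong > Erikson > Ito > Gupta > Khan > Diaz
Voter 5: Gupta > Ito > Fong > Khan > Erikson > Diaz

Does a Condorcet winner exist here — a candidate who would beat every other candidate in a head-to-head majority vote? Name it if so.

No Condorcet winner

Head-to-head results (5 voters total):
Gupta vs Khan: Gupta wins 3–2.
Gupta vs Fong: Fong wins 3–2.
Gupta vs Diaz: Gupta wins 4–1.
Gupta vs Ito: Ito wins 3–2.
Gupta vs Erikson: Gupta wins 3–2.
Khan vs Fong: Fong wins 4–1.
Khan vs Diaz: Khan wins 3–2.
Khan vs Ito: Ito wins 3–2.
Khan vs Erikson: Khan wins 3–2.
Fong vs Diaz: Fong wins 3–2.
Fong vs Ito: Ito wins 3–2.
Fong vs Erikson: Fong wins 3–2.
Diaz vs Ito: Ito wins 4–1.
Diaz vs Erikson: Erikson wins 3–2.
Ito vs Erikson: Erikson wins 3–2.
No candidate beats all others: Gupta beats Erikson beats Ito beats Gupta, a majority cycle.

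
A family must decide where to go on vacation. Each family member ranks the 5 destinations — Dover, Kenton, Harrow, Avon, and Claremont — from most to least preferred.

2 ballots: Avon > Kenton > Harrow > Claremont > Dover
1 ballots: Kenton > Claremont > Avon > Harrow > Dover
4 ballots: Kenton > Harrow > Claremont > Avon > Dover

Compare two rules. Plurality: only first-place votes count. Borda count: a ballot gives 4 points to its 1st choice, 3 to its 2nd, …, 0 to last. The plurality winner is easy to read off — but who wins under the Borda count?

Kenton

Plurality first-place counts: Dover 0, Kenton 5, Harrow 0, Avon 2, Claremont 0 → Kenton.
Borda totals: Dover 0, Kenton 26, Harrow 17, Avon 14, Claremont 13 → Kenton.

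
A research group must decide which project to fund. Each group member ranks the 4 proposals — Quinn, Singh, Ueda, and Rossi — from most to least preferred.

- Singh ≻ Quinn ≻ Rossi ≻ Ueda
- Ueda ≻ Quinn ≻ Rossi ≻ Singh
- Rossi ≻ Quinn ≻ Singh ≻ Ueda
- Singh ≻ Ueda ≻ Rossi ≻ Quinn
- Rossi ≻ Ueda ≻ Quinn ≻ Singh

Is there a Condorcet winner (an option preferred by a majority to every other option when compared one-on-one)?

Yes

Head-to-head results (5 voters total):
Quinn vs Singh: Quinn wins 3–2.
Quinn vs Ueda: Ueda wins 3–2.
Quinn vs Rossi: Rossi wins 3–2.
Singh vs Ueda: Singh wins 3–2.
Singh vs Rossi: Rossi wins 3–2.
Ueda vs Rossi: Rossi wins 3–2.
Rossi beats each rival — Quinn (3–2), Singh (3–2), Ueda (3–2) — so Rossi is the Condorcet winner.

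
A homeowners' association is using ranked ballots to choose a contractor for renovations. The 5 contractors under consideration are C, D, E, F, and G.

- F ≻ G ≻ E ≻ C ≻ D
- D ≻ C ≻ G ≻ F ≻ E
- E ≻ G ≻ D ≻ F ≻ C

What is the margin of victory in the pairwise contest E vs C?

1

Ballots ranking E above C: 2.
Ballots ranking C above E: 1.
E wins 2–1, a margin of 1.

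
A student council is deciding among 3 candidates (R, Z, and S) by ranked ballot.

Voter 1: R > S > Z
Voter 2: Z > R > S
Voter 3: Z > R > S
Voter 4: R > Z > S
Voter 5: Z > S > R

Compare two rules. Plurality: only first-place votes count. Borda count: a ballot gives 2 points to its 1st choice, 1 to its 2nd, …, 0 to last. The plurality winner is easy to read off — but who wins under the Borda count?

Z

Plurality first-place counts: R 2, Z 3, S 0 → Z.
Borda totals: R 6, Z 7, S 2 → Z.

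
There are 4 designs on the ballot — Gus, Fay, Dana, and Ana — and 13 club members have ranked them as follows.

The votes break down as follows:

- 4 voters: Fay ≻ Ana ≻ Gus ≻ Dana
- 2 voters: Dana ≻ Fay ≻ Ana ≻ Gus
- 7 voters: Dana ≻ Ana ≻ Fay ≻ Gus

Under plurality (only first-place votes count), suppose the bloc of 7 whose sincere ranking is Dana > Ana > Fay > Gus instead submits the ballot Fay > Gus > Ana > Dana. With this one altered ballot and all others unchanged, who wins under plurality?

Fay

First-place totals with the altered ballot: Gus 0, Fay 11, Dana 2, Ana 0.
The switch changes the winner from Dana to Fay.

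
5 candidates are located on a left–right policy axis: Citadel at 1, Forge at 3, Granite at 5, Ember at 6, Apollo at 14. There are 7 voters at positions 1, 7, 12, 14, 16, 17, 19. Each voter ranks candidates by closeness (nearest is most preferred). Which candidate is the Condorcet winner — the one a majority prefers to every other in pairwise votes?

With single-peaked preferences on a line, the Condorcet winner is the candidate closest to the median voter.
The median voter (position 14) is closest to Apollo at 14.
Check: Apollo vs Forge — voters closer to Apollo: 5 of 7.

Apollo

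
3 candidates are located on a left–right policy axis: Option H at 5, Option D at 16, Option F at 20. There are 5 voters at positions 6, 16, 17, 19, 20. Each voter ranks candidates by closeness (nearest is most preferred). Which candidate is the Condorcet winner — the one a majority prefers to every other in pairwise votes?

With single-peaked preferences on a line, the Condorcet winner is the candidate closest to the median voter.
The median voter (position 17) is closest to Option D at 16.
Check: Option D vs Option H — voters closer to Option D: 4 of 5.

Option D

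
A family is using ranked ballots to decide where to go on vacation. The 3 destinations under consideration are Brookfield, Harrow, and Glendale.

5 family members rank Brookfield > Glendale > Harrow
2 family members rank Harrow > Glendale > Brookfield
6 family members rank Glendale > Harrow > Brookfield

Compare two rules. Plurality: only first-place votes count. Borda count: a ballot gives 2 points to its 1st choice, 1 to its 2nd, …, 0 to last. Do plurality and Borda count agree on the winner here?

Plurality first-place counts: Brookfield 5, Harrow 2, Glendale 6 → Glendale.
Borda totals: Brookfield 10, Harrow 10, Glendale 19 → Glendale.
The two rules agree on Glendale.

Yes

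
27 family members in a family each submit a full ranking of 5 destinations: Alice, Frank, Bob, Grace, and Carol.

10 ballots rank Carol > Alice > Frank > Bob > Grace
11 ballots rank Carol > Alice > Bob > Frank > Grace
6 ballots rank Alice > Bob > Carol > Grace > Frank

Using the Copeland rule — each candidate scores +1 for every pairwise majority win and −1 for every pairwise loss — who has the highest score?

Carol

Pairwise results:
  Alice vs Frank: Alice wins 27–0.
  Alice vs Bob: Alice wins 27–0.
  Alice vs Grace: Alice wins 27–0.
  Alice vs Carol: Carol wins 21–6.
  Frank vs Bob: Bob wins 17–10.
  Frank vs Grace: Frank wins 21–6.
  Frank vs Carol: Carol wins 27–0.
  Bob vs Grace: Bob wins 27–0.
  Bob vs Carol: Carol wins 21–6.
  Grace vs Carol: Carol wins 27–0.
Copeland scores (wins − losses):
  Alice: 3 − 1 = 2
  Frank: 1 − 3 = -2
  Bob: 2 − 2 = 0
  Grace: 0 − 4 = -4
  Carol: 4 − 0 = 4
Carol has the best Copeland score.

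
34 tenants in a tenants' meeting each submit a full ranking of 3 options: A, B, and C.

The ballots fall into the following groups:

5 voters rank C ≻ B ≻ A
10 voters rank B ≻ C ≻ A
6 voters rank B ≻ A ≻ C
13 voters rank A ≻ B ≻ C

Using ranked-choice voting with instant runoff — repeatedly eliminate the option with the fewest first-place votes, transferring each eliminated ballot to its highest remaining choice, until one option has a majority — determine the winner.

B

Round 1: B 16, A 13, C 5. C has the fewest and is eliminated.
Round 2: B 21, A 13. B has a majority.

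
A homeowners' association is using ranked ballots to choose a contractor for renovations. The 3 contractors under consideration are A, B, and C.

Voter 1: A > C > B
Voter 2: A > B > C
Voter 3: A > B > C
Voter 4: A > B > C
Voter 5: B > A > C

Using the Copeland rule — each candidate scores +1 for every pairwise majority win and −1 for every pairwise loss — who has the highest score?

Pairwise results:
  A vs B: A wins 4–1.
  A vs C: A wins 5–0.
  B vs C: B wins 4–1.
Copeland scores (wins − losses):
  A: 2 − 0 = 2
  B: 1 − 1 = 0
  C: 0 − 2 = -2
A has the best Copeland score.

A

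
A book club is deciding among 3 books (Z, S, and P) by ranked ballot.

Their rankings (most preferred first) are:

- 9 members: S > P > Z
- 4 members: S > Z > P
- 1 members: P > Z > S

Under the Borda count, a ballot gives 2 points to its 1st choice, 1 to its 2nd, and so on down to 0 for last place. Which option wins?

S

Borda scores:
  Z: 9·0 + 4·1 + 1 = 5
  S: 9·2 + 4·2 + 0 = 26
  P: 9·1 + 4·0 + 2 = 11
S has the highest total.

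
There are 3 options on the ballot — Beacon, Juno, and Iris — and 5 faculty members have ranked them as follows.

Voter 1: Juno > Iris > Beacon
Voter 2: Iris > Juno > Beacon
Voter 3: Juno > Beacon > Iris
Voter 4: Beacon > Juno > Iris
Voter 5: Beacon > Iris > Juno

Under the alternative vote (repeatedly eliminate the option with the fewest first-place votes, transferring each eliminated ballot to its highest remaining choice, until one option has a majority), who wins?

Round 1: Beacon 2, Juno 2, Iris 1. Iris has the fewest and is eliminated.
Round 2: Juno 3, Beacon 2. Juno has a majority.

Juno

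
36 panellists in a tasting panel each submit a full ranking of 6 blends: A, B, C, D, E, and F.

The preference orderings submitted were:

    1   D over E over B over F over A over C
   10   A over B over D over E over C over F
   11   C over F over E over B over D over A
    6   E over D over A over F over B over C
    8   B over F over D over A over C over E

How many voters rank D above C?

Ballots ranking D above C: 1+10+6+8 = 25.
Ballots ranking C above D: 11.
So 25 of 36 voters prefer D to C.

25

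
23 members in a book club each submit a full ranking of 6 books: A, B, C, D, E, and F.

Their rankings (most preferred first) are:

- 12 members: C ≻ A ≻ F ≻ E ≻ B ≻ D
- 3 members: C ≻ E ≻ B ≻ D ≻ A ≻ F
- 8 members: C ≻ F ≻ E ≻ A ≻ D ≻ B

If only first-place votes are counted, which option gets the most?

C

First-place vote totals:
  A: 0
  B: 0
  C: 23
  D: 0
  E: 0
  F: 0
C has the most first-place votes.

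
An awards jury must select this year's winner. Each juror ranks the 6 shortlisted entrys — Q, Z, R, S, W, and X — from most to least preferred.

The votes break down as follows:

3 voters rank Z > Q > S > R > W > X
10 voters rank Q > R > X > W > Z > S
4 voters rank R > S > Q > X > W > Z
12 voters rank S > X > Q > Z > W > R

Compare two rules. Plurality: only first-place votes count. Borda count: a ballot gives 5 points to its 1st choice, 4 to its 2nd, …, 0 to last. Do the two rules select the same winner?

No

Plurality first-place counts: Q 10, Z 3, R 4, S 12, W 0, X 0 → S.
Borda totals: Q 110, Z 49, R 66, S 85, W 39, X 86 → Q.
The two rules disagree: plurality picks S, Borda picks Q.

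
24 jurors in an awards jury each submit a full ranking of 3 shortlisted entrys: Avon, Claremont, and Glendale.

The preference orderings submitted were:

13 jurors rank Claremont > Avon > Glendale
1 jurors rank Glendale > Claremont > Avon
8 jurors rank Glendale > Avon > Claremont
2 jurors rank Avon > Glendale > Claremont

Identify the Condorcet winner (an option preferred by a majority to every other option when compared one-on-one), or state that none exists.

Claremont

Head-to-head results (24 voters total):
Avon vs Claremont: Claremont wins 14–10.
Avon vs Glendale: Avon wins 15–9.
Claremont vs Glendale: Claremont wins 13–11.
Claremont beats each rival — Avon (14–10), Glendale (13–11) — so Claremont is the Condorcet winner.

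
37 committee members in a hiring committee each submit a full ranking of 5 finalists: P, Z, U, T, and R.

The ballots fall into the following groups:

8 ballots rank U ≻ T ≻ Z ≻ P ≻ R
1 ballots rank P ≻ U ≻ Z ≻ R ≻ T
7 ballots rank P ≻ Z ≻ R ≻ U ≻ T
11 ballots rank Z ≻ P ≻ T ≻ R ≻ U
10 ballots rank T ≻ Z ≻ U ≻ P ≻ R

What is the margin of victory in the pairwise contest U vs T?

5

Ballots ranking U above T: 8+1+7 = 16.
Ballots ranking T above U: 11+10 = 21.
T wins 21–16, a margin of 5.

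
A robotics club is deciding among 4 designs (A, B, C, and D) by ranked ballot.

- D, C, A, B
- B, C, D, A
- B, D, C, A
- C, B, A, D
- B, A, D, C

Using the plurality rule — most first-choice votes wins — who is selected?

First-place vote totals:
  A: 0
  B: 3
  C: 1
  D: 1
B has the most first-place votes.

B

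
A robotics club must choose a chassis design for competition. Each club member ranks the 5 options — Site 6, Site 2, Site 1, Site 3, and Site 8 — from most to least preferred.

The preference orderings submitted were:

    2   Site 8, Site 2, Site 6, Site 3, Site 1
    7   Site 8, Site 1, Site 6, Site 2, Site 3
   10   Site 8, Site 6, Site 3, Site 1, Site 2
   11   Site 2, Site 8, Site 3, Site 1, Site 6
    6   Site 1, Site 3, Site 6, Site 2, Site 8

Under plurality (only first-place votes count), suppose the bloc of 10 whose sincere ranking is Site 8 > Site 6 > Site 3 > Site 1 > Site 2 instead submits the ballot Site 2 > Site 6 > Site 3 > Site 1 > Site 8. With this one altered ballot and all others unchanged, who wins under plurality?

Site 2

First-place totals with the altered ballot: Site 6 0, Site 2 21, Site 1 6, Site 3 0, Site 8 9.
The switch changes the winner from Site 8 to Site 2.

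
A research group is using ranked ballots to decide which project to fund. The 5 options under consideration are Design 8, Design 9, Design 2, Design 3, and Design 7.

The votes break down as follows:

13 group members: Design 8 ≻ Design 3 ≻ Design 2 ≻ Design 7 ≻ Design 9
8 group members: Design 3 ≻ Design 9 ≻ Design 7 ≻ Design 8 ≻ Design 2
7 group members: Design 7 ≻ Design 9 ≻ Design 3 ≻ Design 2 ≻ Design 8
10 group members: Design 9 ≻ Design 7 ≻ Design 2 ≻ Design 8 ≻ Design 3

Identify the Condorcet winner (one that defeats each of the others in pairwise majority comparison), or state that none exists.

Head-to-head results (38 voters total):
Design 8 vs Design 9: Design 9 wins 25–13.
Design 8 vs Design 2: Design 8 wins 21–17.
Design 8 vs Design 3: Design 8 wins 23–15.
Design 8 vs Design 7: Design 7 wins 25–13.
Design 9 vs Design 2: Design 9 wins 25–13.
Design 9 vs Design 3: Design 3 wins 21–17.
Design 9 vs Design 7: Design 7 wins 20–18.
Design 2 vs Design 3: Design 3 wins 28–10.
Design 2 vs Design 7: Design 7 wins 25–13.
Design 3 vs Design 7: Design 3 wins 21–17.
No candidate beats all others: Design 8 beats Design 3 beats Design 9 beats Design 8, a majority cycle.

None — there is no Condorcet winner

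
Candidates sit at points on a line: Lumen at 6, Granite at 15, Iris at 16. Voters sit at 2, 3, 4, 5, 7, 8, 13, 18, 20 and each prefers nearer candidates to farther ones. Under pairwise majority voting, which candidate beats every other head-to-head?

Lumen

With single-peaked preferences on a line, the Condorcet winner is the candidate closest to the median voter.
The median voter (position 7) is closest to Lumen at 6.
Check: Lumen vs Iris — voters closer to Lumen: 6 of 9.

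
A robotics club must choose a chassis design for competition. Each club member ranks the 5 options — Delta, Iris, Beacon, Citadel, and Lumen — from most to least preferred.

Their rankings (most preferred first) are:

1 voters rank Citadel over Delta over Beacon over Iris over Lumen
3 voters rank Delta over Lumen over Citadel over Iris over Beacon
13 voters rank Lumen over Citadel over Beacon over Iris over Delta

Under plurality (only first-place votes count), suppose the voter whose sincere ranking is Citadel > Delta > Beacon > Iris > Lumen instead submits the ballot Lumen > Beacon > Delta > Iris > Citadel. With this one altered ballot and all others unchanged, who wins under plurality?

First-place totals with the altered ballot: Delta 3, Iris 0, Beacon 0, Citadel 0, Lumen 14.
The winner is unchanged: still Lumen.

Lumen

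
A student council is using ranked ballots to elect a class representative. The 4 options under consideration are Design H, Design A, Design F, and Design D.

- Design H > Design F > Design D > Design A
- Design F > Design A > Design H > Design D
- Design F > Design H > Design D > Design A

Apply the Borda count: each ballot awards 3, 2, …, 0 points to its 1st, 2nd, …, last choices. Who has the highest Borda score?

Design F

Borda scores:
  Design H: 3 + 1 + 2 = 6
  Design A: 0 + 2 + 0 = 2
  Design F: 2 + 3 + 3 = 8
  Design D: 1 + 0 + 1 = 2
Design F has the highest total.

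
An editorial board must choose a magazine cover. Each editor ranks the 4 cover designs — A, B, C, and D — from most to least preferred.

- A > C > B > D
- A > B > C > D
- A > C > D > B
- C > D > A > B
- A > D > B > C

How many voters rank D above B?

Ballots ranking D above B: 3.
Ballots ranking B above D: 2.
So 3 of 5 voters prefer D to B.

3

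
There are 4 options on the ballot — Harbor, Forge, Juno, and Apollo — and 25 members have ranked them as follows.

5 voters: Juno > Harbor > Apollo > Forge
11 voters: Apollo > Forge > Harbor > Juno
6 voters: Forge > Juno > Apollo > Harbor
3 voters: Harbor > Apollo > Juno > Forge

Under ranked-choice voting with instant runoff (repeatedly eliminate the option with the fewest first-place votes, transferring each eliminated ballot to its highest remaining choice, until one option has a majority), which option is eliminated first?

Round 1: Apollo 11, Forge 6, Juno 5, Harbor 3. Harbor has the fewest and is eliminated.
Round 2: Apollo 14, Forge 6, Juno 5. Apollo has a majority.

Harbor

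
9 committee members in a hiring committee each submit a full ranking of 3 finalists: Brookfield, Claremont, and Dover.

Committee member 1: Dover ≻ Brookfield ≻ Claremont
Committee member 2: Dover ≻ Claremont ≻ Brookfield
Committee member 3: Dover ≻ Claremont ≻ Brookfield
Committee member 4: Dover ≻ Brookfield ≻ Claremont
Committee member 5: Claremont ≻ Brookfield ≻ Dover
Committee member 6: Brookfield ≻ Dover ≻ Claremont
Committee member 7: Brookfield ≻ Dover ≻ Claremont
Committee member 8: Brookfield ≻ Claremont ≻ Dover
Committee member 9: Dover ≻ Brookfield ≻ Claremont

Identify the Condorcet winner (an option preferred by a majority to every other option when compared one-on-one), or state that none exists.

Dover

Head-to-head results (9 voters total):
Brookfield vs Claremont: Brookfield wins 6–3.
Brookfield vs Dover: Dover wins 5–4.
Claremont vs Dover: Dover wins 7–2.
Dover beats each rival — Brookfield (5–4), Claremont (7–2) — so Dover is the Condorcet winner.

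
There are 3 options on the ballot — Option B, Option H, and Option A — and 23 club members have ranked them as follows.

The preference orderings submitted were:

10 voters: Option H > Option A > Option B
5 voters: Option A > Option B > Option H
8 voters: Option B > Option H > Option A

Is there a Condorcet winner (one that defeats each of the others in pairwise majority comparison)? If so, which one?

No Condorcet winner

Head-to-head results (23 voters total):
Option B vs Option H: Option B wins 13–10.
Option B vs Option A: Option A wins 15–8.
Option H vs Option A: Option H wins 18–5.
No candidate beats all others: Option B beats Option H beats Option A beats Option B, a majority cycle.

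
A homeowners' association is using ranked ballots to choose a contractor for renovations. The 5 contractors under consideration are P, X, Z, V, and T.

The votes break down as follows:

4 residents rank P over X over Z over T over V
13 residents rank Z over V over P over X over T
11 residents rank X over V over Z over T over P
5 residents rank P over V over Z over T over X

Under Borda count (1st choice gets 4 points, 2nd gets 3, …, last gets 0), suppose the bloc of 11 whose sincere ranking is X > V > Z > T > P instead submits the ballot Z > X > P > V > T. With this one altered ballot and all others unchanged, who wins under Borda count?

Borda totals with the altered ballot: P 84, X 58, Z 114, V 65, T 9.
The winner is unchanged: still Z.

Z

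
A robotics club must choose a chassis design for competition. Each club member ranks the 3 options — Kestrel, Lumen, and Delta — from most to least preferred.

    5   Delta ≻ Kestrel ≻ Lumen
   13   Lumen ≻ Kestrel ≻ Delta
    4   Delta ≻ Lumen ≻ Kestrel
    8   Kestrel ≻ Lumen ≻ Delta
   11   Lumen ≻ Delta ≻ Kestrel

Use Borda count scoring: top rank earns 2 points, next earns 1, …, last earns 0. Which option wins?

Lumen

Borda scores:
  Kestrel: 5·1 + 13·1 + 4·0 + 8·2 + 11·0 = 34
  Lumen: 5·0 + 13·2 + 4·1 + 8·1 + 11·2 = 60
  Delta: 5·2 + 13·0 + 4·2 + 8·0 + 11·1 = 29
Lumen has the highest total.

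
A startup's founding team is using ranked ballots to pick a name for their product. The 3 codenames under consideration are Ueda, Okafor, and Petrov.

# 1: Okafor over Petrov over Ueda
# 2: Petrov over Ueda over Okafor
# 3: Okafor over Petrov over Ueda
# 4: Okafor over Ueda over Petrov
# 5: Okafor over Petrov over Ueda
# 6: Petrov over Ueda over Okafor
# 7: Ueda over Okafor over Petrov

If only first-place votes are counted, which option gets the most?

Okafor

First-place vote totals:
  Ueda: 1
  Okafor: 4
  Petrov: 2
Okafor has the most first-place votes.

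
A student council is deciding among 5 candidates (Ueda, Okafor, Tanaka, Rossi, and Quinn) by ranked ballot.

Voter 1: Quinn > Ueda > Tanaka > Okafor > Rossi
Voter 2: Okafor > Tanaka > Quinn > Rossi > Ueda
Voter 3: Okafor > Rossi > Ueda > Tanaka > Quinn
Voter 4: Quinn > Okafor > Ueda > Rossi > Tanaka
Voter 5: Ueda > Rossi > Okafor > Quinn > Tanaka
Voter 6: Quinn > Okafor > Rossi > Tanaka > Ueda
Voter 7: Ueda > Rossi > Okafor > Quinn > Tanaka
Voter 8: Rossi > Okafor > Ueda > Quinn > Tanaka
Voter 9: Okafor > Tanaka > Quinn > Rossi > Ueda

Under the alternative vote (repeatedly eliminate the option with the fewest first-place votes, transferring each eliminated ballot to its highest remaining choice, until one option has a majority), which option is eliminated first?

Round 1: Okafor 3, Quinn 3, Ueda 2, Rossi 1, Tanaka 0. Tanaka has the fewest and is eliminated.
Round 2: Okafor 3, Quinn 3, Ueda 2, Rossi 1. Rossi has the fewest and is eliminated.
Round 3: Okafor 4, Quinn 3, Ueda 2. Ueda has the fewest and is eliminated.
Round 4: Okafor 6, Quinn 3. Okafor has a majority.

Tanaka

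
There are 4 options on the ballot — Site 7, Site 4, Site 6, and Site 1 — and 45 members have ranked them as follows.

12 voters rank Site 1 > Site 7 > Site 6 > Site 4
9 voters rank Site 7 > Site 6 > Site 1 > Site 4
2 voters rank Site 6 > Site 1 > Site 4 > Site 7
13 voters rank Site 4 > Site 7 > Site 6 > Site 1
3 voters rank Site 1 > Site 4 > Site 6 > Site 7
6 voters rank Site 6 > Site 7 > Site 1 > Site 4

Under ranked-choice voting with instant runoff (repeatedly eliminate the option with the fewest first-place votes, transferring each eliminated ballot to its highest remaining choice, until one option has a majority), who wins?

Round 1: Site 1 15, Site 4 13, Site 7 9, Site 6 8. Site 6 has the fewest and is eliminated.
Round 2: Site 1 17, Site 7 15, Site 4 13. Site 4 has the fewest and is eliminated.
Round 3: Site 7 28, Site 1 17. Site 7 has a majority.

Site 7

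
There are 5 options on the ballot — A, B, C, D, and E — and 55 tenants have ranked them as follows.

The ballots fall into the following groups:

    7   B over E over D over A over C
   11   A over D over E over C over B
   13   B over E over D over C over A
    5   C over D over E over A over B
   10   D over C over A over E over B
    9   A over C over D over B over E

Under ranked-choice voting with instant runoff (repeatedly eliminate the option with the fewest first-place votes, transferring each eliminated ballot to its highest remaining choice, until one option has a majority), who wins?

A

Round 1: A 20, B 20, D 10, C 5, E 0. E has the fewest and is eliminated.
Round 2: A 20, B 20, D 10, C 5. C has the fewest and is eliminated.
Round 3: A 20, B 20, D 15. D has the fewest and is eliminated.
Round 4: A 35, B 20. A has a majority.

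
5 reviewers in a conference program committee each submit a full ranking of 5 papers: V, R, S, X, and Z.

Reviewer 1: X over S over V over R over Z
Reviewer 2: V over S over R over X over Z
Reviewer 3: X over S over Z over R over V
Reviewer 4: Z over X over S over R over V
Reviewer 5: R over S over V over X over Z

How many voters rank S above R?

4

Ballots ranking S above R: 4.
Ballots ranking R above S: 1.
So 4 of 5 voters prefer S to R.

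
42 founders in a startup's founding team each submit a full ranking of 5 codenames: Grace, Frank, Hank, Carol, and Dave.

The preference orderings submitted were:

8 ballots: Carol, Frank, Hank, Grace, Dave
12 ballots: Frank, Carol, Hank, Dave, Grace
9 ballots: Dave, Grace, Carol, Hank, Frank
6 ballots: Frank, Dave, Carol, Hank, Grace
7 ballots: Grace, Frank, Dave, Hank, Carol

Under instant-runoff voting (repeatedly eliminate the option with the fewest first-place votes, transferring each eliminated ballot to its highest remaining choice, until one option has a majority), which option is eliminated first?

Round 1: Frank 18, Dave 9, Carol 8, Grace 7, Hank 0. Hank has the fewest and is eliminated.
Round 2: Frank 18, Dave 9, Carol 8, Grace 7. Grace has the fewest and is eliminated.
Round 3: Frank 25, Dave 9, Carol 8. Frank has a majority.

Hank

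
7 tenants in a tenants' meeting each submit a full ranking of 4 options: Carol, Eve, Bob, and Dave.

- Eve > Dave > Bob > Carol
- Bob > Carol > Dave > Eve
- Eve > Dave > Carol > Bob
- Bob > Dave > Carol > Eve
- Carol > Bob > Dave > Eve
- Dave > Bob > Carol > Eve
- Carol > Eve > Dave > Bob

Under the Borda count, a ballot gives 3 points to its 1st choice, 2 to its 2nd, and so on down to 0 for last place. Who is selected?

Dave

Borda scores:
  Carol: 0 + 2 + 1 + 1 + 3 + 1 + 3 = 11
  Eve: 3 + 0 + 3 + 0 + 0 + 0 + 2 = 8
  Bob: 1 + 3 + 0 + 3 + 2 + 2 + 0 = 11
  Dave: 2 + 1 + 2 + 2 + 1 + 3 + 1 = 12
Dave has the highest total.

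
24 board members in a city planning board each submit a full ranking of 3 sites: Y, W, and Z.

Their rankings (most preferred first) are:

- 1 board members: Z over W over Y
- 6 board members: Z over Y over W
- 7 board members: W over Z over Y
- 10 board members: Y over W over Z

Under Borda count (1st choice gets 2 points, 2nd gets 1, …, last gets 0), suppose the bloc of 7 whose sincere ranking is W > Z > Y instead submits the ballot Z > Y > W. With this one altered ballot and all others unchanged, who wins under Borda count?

Y

Borda totals with the altered ballot: Y 33, W 11, Z 28.
The winner is unchanged: still Y.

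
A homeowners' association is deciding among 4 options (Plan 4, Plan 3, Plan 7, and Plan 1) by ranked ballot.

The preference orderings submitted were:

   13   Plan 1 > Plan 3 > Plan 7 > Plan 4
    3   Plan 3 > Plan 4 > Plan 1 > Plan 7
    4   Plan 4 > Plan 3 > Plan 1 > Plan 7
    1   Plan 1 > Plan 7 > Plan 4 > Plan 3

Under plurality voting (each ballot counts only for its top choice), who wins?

First-place vote totals:
  Plan 4: 4
  Plan 3: 3
  Plan 7: 0
  Plan 1: 14
Plan 1 has the most first-place votes.

Plan 1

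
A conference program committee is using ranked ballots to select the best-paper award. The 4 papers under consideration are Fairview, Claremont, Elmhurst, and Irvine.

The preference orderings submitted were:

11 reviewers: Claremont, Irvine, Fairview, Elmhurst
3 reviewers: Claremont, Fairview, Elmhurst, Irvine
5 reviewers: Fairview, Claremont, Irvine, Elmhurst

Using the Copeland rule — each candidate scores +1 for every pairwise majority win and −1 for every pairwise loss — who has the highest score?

Pairwise results:
  Fairview vs Claremont: Claremont wins 14–5.
  Fairview vs Elmhurst: Fairview wins 19–0.
  Fairview vs Irvine: Irvine wins 11–8.
  Claremont vs Elmhurst: Claremont wins 19–0.
  Claremont vs Irvine: Claremont wins 19–0.
  Elmhurst vs Irvine: Irvine wins 16–3.
Copeland scores (wins − losses):
  Fairview: 1 − 2 = -1
  Claremont: 3 − 0 = 3
  Elmhurst: 0 − 3 = -3
  Irvine: 2 − 1 = 1
Claremont has the best Copeland score.

Claremont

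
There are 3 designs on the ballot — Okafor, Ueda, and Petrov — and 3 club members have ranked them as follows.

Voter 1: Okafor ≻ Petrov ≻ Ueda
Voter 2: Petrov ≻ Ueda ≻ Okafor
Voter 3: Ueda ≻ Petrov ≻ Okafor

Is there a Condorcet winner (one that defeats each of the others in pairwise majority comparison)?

Head-to-head results (3 voters total):
Okafor vs Ueda: Ueda wins 2–1.
Okafor vs Petrov: Petrov wins 2–1.
Ueda vs Petrov: Petrov wins 2–1.
Petrov beats each rival — Okafor (2–1), Ueda (2–1) — so Petrov is the Condorcet winner.

Yes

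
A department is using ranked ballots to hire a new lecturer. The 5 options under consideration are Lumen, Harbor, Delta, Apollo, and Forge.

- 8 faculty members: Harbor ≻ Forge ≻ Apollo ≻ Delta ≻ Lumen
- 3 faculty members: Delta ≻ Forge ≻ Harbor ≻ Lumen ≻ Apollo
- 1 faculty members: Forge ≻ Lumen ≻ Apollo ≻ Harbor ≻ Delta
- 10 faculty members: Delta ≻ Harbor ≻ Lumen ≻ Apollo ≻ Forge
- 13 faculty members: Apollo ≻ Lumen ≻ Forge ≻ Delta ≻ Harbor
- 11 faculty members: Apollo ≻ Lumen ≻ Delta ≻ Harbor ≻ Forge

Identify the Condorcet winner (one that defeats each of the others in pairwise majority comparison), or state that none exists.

Apollo

Head-to-head results (46 voters total):
Lumen vs Harbor: Lumen wins 25–21.
Lumen vs Delta: Lumen wins 25–21.
Lumen vs Apollo: Apollo wins 32–14.
Lumen vs Forge: Lumen wins 34–12.
Harbor vs Delta: Delta wins 37–9.
Harbor vs Apollo: Apollo wins 25–21.
Harbor vs Forge: Harbor wins 29–17.
Delta vs Apollo: Apollo wins 33–13.
Delta vs Forge: Delta wins 24–22.
Apollo vs Forge: Apollo wins 34–12.
Apollo beats each rival — Lumen (32–14), Harbor (25–21), Delta (33–13), Forge (34–12) — so Apollo is the Condorcet winner.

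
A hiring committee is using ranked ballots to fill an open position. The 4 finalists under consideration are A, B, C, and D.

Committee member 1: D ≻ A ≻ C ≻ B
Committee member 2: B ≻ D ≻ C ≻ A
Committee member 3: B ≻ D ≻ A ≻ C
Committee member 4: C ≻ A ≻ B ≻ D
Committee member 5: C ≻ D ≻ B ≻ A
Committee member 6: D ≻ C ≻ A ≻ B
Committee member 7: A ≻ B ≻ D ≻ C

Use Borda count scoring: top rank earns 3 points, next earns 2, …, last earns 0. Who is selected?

D

Borda scores:
  A: 2 + 0 + 1 + 2 + 0 + 1 + 3 = 9
  B: 0 + 3 + 3 + 1 + 1 + 0 + 2 = 10
  C: 1 + 1 + 0 + 3 + 3 + 2 + 0 = 10
  D: 3 + 2 + 2 + 0 + 2 + 3 + 1 = 13
D has the highest total.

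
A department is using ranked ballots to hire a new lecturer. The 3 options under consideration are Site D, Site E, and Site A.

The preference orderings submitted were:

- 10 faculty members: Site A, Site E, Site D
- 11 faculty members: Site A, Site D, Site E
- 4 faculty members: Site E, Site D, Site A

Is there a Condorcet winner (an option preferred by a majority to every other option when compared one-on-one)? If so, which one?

Site A

Head-to-head results (25 voters total):
Site D vs Site E: Site E wins 14–11.
Site D vs Site A: Site A wins 21–4.
Site E vs Site A: Site A wins 21–4.
Site A beats each rival — Site D (21–4), Site E (21–4) — so Site A is the Condorcet winner.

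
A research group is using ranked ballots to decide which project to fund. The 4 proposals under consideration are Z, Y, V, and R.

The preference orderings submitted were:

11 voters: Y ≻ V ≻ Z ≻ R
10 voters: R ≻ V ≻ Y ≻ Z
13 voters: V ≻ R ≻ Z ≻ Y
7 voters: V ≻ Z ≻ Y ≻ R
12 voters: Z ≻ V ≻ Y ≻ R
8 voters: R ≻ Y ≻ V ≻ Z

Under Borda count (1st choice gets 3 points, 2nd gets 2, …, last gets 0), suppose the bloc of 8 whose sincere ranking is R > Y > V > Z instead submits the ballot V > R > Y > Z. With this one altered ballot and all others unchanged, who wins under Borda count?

Borda totals with the altered ballot: Z 74, Y 70, V 150, R 72.
The winner is unchanged: still V.

V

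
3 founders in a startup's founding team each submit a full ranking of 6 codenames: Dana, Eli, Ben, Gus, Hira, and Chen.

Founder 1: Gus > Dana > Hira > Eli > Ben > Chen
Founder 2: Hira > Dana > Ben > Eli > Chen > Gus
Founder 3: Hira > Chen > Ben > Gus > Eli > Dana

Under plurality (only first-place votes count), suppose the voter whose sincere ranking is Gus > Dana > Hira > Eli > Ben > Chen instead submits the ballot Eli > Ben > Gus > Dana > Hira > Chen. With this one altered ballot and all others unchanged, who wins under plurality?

Hira

First-place totals with the altered ballot: Dana 0, Eli 1, Ben 0, Gus 0, Hira 2, Chen 0.
The winner is unchanged: still Hira.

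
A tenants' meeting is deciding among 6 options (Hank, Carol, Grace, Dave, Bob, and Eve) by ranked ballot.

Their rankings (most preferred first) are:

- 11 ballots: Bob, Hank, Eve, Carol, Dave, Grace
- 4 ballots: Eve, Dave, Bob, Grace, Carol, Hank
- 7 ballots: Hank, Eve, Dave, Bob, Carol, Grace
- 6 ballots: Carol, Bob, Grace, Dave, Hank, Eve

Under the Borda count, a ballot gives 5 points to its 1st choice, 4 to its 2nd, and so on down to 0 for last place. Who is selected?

Borda scores:
  Hank: 11·4 + 4·0 + 7·5 + 6·1 = 85
  Carol: 11·2 + 4·1 + 7·1 + 6·5 = 63
  Grace: 11·0 + 4·2 + 7·0 + 6·3 = 26
  Dave: 11·1 + 4·4 + 7·3 + 6·2 = 60
  Bob: 11·5 + 4·3 + 7·2 + 6·4 = 105
  Eve: 11·3 + 4·5 + 7·4 + 6·0 = 81
Bob has the highest total.

Bob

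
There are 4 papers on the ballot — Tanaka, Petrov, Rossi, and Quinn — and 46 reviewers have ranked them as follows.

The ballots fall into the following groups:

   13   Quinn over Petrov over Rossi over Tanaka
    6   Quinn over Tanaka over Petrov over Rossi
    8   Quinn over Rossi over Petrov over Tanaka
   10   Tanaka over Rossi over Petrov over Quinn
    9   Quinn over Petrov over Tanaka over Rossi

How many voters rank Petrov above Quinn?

10

Ballots ranking Petrov above Quinn: 10.
Ballots ranking Quinn above Petrov: 13+6+8+9 = 36.
So 10 of 46 voters prefer Petrov to Quinn.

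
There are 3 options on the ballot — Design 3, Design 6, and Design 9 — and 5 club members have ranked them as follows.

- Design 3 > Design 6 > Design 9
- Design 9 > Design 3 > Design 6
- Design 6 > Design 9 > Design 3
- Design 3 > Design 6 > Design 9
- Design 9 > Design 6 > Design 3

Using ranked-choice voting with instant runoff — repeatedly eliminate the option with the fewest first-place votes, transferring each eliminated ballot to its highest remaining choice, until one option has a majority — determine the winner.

Round 1: Design 3 2, Design 9 2, Design 6 1. Design 6 has the fewest and is eliminated.
Round 2: Design 9 3, Design 3 2. Design 9 has a majority.

Design 9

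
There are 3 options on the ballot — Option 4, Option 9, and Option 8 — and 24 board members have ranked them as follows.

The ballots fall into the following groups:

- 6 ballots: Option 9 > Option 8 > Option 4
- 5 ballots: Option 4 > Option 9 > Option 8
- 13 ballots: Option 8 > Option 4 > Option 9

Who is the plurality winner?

First-place vote totals:
  Option 4: 5
  Option 9: 6
  Option 8: 13
Option 8 has the most first-place votes.

Option 8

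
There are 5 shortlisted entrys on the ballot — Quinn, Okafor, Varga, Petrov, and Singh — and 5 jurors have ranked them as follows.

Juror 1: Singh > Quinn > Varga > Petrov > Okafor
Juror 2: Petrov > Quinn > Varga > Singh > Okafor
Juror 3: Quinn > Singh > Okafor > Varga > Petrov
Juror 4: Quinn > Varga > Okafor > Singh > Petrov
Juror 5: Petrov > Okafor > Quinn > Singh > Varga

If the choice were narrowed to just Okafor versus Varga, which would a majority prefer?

Ballots ranking Okafor above Varga: 2.
Ballots ranking Varga above Okafor: 3.
Varga wins the head-to-head, 3–2.

Varga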